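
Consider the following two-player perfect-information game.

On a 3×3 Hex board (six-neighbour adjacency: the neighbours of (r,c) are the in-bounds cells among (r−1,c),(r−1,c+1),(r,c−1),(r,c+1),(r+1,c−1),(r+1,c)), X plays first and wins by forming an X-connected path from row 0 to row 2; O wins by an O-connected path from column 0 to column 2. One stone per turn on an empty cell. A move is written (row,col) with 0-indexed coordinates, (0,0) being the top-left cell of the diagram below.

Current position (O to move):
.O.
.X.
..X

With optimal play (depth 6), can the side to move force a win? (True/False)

p1 O@[.O./.X./..X]: (0,0)[OO./.X./..X]-1 (0,2)[.OO/.X./..X]+1* (1,0)[.O./OX./..X]-1 (1,2)[.O./.XO/..X]-1 (2,0)[.O./.X./O.X]-1 (2,1)[.O./.X./.OX]-1
p2 X@[.OO/.X./..X]: (0,0)[XOO/.X./..X]-1* (1,0)[.OO/XX./..X]-1 (1,2)[.OO/.XX/..X]-1 (2,0)[.OO/.X./X.X]-1 (2,1)[.OO/.X./.XX]-1
p3 O@[XOO/.X./..X]: (1,0)[XOO/OX./..X]+1* (1,2)[XOO/.XO/..X]-1 (2,0)[XOO/.X./O.X]-1 (2,1)[XOO/.X./.OX]-1
p4 X@[XOO/OX./..X] terminal -1; root [.O./.X./..X] d6

O winning at [.O./.X./..X]: True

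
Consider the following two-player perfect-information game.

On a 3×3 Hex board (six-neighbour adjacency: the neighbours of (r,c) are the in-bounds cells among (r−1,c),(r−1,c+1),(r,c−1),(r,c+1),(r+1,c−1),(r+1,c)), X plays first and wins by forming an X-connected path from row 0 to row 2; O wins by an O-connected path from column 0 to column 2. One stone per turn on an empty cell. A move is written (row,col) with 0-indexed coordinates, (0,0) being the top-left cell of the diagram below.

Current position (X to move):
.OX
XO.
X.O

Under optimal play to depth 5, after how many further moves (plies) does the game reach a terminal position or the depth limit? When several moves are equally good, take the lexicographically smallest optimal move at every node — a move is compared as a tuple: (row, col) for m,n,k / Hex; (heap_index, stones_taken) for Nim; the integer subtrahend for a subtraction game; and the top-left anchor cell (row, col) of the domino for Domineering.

PV length from [.OX/XO./X.O]: 1 ply

p1 X@[.OX/XO./X.O]: (0,0)[XOX/XO./X.O]+1* (1,2)[.OX/XOX/X.O]+1 (2,1)[.OX/XO./XXO]+1
p2 O@[XOX/XO./X.O] terminal -1; root [.OX/XO./X.O] d5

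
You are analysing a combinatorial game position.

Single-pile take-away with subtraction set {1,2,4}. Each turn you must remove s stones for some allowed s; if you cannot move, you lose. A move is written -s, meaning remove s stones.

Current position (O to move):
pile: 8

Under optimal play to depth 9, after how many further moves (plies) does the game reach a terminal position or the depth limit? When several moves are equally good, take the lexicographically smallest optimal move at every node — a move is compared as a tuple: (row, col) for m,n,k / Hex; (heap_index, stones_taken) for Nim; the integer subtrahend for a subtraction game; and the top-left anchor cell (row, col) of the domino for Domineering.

PV length from [8]: 5 plies

ply 1, O at 8 | -1=-1→7; -2=+1→6*; -4=-1→4
ply 2, X at 6 | -1=-1→5*; -2=-1→4; -4=-1→2
ply 3, O at 5 | -1=-1→4; -2=+1→3*; -4=-1→1
ply 4, X at 3 | -1=-1→2*; -2=-1→1
ply 5, O at 2 | -1=-1→1; -2=+1→0*
ply 6: 0 is terminal -1 (X); from 8 depth 9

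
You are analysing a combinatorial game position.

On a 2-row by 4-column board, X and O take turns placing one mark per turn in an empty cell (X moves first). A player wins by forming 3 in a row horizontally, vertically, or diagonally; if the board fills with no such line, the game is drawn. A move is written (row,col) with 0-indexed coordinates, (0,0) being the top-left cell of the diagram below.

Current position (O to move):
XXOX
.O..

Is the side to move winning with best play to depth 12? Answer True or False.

O winning at [XXOX/.O..]: True

ply 1, O at XXOX/.O.. | (1,0)=+0→XXOX/OO..; (1,2)=+1→XXOX/.OO.*; (1,3)=+0→XXOX/.O.O
ply 2, X at XXOX/.OO. | (1,0)=-1→XXOX/XOO.*; (1,3)=-1→XXOX/.OOX
ply 3, O at XXOX/XOO. | (1,3)=+1→XXOX/XOOO*
ply 4: XXOX/XOOO is terminal -1 (X); from XXOX/.O.. depth 12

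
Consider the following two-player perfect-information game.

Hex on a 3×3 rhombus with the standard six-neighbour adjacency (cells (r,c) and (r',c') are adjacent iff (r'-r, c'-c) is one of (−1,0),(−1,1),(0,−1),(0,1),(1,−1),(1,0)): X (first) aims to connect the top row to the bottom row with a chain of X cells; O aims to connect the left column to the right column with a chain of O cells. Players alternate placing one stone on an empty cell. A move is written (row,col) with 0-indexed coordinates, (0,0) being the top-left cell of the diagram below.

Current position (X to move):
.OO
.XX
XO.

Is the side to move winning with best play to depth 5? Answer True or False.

X winning at [.OO/.XX/XO.]: False

[.OO/.XX/XO.] X move#1: (0,0):-1/XOO/.XX/XO.*, (1,0):-1/.OO/XXX/XO., (2,2):-1/.OO/.XX/XOX
[XOO/.XX/XO.] O move#2: (1,0):+1/XOO/OXX/XO.*, (2,2):-1/XOO/.XX/XOO
[XOO/OXX/XO.] end (terminal -1, X#3); searched .OO/.XX/XO. to 5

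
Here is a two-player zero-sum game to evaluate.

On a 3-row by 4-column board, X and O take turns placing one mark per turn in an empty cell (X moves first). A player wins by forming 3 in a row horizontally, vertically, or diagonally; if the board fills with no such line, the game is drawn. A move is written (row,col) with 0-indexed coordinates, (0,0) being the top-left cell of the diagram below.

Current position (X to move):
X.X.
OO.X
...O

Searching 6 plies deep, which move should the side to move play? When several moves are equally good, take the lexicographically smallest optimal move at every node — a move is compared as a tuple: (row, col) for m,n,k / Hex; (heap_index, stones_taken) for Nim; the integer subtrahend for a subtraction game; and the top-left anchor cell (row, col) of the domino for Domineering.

ply 1, X at X.X./OO.X/...O | (0,1)=+1→XXX./OO.X/...O*; (0,3)=-1→X.XX/OO.X/...O; (1,2)=+1→X.X./OOXX/...O; (2,0)=-1→X.X./OO.X/X..O; (2,1)=-1→X.X./OO.X/.X.O; (2,2)=-1→X.X./OO.X/..XO
ply 2: XXX./OO.X/...O is terminal -1 (O); from X.X./OO.X/...O depth 6

X's best at [X.X./OO.X/...O]: (0,1)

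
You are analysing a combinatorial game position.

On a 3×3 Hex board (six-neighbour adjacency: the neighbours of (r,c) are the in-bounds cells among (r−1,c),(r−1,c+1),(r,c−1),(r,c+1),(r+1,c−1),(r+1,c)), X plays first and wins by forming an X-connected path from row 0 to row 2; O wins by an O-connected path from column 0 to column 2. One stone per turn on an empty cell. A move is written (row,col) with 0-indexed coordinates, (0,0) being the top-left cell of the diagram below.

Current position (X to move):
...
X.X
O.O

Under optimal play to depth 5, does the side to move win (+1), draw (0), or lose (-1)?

[.../X.X/O.O] X move#1: (0,0):-1/X../X.X/O.O, (0,1):-1/.X./X.X/O.O, (0,2):-1/..X/X.X/O.O, (1,1):-1/.../XXX/O.O, (2,1):+1/.../X.X/OXO*
[.../X.X/OXO] O move#2: (0,0):-1/O../X.X/OXO*, (0,1):-1/.O./X.X/OXO, (0,2):-1/..O/X.X/OXO, (1,1):-1/.../XOX/OXO
[O../X.X/OXO] X move#3: (0,1):+1/OX./X.X/OXO*, (0,2):+1/O.X/X.X/OXO, (1,1):+1/O../XXX/OXO
[OX./X.X/OXO] O move#4: (0,2):-1/OXO/X.X/OXO*, (1,1):-1/OX./XOX/OXO
[OXO/X.X/OXO] X move#5: (1,1):+1/OXO/XXX/OXO*
[OXO/XXX/OXO] end (terminal -1, O#6); searched .../X.X/O.O to 5

value(.../X.X/O.O, X) = +1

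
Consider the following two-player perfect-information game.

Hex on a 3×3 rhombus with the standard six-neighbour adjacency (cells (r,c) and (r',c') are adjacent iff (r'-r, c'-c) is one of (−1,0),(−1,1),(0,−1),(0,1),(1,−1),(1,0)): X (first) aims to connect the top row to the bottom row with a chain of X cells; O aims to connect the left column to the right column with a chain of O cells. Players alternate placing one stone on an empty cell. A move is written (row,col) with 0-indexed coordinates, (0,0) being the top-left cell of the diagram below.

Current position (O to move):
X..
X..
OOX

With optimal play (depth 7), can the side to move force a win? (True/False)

O winning at [X../X../OOX]: True

p1 O@[X../X../OOX]: (0,1)[XO./X../OOX]-1 (0,2)[X.O/X../OOX]+1* (1,1)[X../XO./OOX]+1 (1,2)[X../X.O/OOX]+1
p2 X@[X.O/X../OOX]: (0,1)[XXO/X../OOX]-1* (1,1)[X.O/XX./OOX]-1 (1,2)[X.O/X.X/OOX]-1
p3 O@[XXO/X../OOX]: (1,1)[XXO/XO./OOX]+1* (1,2)[XXO/X.O/OOX]+1
p4 X@[XXO/XO./OOX] terminal -1; root [X../X../OOX] d7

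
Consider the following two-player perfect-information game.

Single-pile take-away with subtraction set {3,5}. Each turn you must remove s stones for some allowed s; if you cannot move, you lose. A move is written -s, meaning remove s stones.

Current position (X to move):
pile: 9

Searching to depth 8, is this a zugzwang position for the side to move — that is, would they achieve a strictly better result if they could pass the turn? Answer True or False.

zugzwang(9, X) = True

[9] X move#1: -3:-1/6*, -5:-1/4
[6] O move#2: -3:-1/3, -5:+1/1*
[1] end (terminal -1, X#3); searched 9 to 8
pass branch (O moves first from the same position):
  | [9] O move#1: -3:-1/6*, -5:-1/4
  | [6] X move#2: -3:-1/3, -5:+1/1*
  | [1] end (terminal -1, O#3); searched 9 to 8
X moving scores -1; X passing scores +1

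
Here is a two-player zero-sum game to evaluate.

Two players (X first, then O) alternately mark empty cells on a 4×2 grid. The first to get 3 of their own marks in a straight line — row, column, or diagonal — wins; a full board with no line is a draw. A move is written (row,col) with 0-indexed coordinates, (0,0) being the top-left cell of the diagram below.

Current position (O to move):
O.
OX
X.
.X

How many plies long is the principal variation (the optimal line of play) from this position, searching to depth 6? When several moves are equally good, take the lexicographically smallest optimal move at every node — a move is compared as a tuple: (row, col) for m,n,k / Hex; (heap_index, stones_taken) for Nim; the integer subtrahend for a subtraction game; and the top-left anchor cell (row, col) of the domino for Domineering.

PV length from [O./OX/X./.X]: 3 plies

[O./OX/X./.X] O move#1: (0,1):-1/OO/OX/X./.X, (2,1):+0/O./OX/XO/.X*, (3,0):-1/O./OX/X./OX
[O./OX/XO/.X] X move#2: (0,1):+0/OX/OX/XO/.X*, (3,0):+0/O./OX/XO/XX
[OX/OX/XO/.X] O move#3: (3,0):+0/OX/OX/XO/OX*
[OX/OX/XO/OX] end (terminal +0, X#4); searched O./OX/X./.X to 6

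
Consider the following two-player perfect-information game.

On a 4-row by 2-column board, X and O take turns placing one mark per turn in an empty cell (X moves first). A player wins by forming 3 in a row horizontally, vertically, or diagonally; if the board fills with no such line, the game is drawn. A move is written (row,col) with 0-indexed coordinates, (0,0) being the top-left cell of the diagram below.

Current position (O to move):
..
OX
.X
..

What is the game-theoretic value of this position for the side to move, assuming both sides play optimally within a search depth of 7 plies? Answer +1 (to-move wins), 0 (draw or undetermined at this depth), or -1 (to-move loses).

ply 1, O at ../OX/.X/.. | (0,0)=-1→O./OX/.X/..*; (0,1)=-1→.O/OX/.X/..; (2,0)=-1→../OX/OX/..; (3,0)=-1→../OX/.X/O.; (3,1)=-1→../OX/.X/.O
ply 2, X at O./OX/.X/.. | (0,1)=+1→OX/OX/.X/..*; (2,0)=+1→O./OX/XX/..; (3,0)=-1→O./OX/.X/X.; (3,1)=+1→O./OX/.X/.X
ply 3: OX/OX/.X/.. is terminal -1 (O); from ../OX/.X/.. depth 7

value(../OX/.X/.., O) = -1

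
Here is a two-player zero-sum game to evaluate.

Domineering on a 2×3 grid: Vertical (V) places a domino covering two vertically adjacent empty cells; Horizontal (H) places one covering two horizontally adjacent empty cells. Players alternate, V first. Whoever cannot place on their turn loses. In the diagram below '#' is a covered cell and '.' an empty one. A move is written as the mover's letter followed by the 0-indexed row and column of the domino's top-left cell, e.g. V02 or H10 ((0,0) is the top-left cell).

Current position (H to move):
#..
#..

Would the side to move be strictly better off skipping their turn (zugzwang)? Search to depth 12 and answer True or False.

ply 1, H at #../#.. | H01=+1→###/#..*; H11=+1→#../###
ply 2: ###/#.. is terminal -1 (V); from #../#.. depth 12
if H skipped the turn, V would face:
~ ply 1, V at #../#.. | V01=+1→##./##.*; V02=+1→#.#/#.#
~ ply 2: ##./##. is terminal -1 (H); from #../#.. depth 12
compare (H): move=+1 vs pass=-1

zugzwang(#../#.., H) = False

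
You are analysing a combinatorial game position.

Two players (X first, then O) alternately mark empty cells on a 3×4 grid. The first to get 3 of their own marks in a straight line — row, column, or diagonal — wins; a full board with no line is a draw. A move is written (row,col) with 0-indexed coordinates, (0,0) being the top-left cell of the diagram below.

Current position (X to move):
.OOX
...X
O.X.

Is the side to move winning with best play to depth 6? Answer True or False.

[.OOX/...X/O.X.] X move#1: (0,0):-1/XOOX/...X/O.X., (1,0):-1/.OOX/X..X/O.X., (1,1):-1/.OOX/.X.X/O.X., (1,2):-1/.OOX/..XX/O.X., (2,1):-1/.OOX/...X/OXX., (2,3):+1/.OOX/...X/O.XX*
[.OOX/...X/O.XX] end (terminal -1, O#2); searched .OOX/...X/O.X. to 6

X winning at [.OOX/...X/O.X.]: True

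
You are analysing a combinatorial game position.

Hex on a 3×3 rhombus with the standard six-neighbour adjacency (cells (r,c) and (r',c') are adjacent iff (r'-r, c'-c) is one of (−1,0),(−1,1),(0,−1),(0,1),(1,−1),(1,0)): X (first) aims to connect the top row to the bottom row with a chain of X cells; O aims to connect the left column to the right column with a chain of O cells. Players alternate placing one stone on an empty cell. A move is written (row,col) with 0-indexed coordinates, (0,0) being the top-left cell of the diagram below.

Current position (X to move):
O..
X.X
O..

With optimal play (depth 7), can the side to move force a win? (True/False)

X winning at [O../X.X/O..]: True

p1 X@[O../X.X/O..]: (0,1)[OX./X.X/O..]+1* (0,2)[O.X/X.X/O..]+1 (1,1)[O../XXX/O..]+1 (2,1)[O../X.X/OX.]-1 (2,2)[O../X.X/O.X]-1
p2 O@[OX./X.X/O..]: (0,2)[OXO/X.X/O..]-1* (1,1)[OX./XOX/O..]-1 (2,1)[OX./X.X/OO.]-1 (2,2)[OX./X.X/O.O]-1
p3 X@[OXO/X.X/O..]: (1,1)[OXO/XXX/O..]+1* (2,1)[OXO/X.X/OX.]-1 (2,2)[OXO/X.X/O.X]-1
p4 O@[OXO/XXX/O..]: (2,1)[OXO/XXX/OO.]-1* (2,2)[OXO/XXX/O.O]-1
p5 X@[OXO/XXX/OO.]: (2,2)[OXO/XXX/OOX]+1*
p6 O@[OXO/XXX/OOX] terminal -1; root [O../X.X/O..] d7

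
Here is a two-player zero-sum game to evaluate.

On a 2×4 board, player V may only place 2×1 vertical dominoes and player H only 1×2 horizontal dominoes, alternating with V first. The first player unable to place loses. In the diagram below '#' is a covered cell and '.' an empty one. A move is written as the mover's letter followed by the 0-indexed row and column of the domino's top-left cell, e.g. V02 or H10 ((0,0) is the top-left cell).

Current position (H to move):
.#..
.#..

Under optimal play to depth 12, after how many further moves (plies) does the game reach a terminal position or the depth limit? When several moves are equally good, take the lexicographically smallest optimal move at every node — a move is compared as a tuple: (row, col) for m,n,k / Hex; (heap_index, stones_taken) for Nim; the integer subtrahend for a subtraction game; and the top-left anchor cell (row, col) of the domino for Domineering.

[.#../.#..] H move#1: H02:+1/.###/.#..*, H12:+1/.#../.###
[.###/.#..] V move#2: V00:-1/####/##..*
[####/##..] H move#3: H12:+1/####/####*
[####/####] end (terminal -1, V#4); searched .#../.#.. to 12

PV length from [.#../.#..]: 3 plies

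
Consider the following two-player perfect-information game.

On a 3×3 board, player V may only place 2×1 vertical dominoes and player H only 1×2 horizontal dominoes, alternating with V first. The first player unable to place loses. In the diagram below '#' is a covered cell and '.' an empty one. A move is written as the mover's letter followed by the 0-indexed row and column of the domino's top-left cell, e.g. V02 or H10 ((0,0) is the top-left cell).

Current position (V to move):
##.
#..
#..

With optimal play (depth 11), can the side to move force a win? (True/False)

p1 V@[##./#../#..]: V02[###/#.#/#..]-1 V11[##./##./##.]+1* V12[##./#.#/#.#]+1
p2 H@[##./##./##.] terminal -1; root [##./#../#..] d11

V winning at [##./#../#..]: True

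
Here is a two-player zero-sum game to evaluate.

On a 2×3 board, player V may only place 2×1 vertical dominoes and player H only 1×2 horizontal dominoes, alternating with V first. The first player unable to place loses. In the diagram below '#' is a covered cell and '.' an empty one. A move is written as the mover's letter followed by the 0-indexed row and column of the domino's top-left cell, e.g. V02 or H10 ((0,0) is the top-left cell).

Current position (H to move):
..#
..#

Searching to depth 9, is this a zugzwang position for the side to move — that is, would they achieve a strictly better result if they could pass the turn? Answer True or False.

zugzwang(..#/..#, H) = False

p1 H@[..#/..#]: H00[###/..#]+1* H10[..#/###]+1
p2 V@[###/..#] terminal -1; root [..#/..#] d9
suppose H passes — search the same position with V to move:
pass> p1 V@[..#/..#]: V00[#.#/#.#]+1* V01[.##/.##]+1
pass> p2 H@[#.#/#.#] terminal -1; root [..#/..#] d9
for H: play +1, pass -1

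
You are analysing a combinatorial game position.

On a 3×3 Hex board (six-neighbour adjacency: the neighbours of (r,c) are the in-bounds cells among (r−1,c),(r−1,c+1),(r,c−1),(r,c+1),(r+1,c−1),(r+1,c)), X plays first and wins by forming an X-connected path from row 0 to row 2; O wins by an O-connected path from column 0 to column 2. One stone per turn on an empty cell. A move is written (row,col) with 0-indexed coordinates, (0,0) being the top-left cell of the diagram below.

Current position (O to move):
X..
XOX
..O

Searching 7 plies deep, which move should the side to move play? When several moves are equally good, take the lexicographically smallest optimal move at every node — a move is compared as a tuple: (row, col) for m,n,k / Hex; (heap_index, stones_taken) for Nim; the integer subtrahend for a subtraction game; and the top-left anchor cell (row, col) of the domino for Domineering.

O's best at [X../XOX/..O]: (2,0)

p1 O@[X../XOX/..O]: (0,1)[XO./XOX/..O]-1 (0,2)[X.O/XOX/..O]-1 (2,0)[X../XOX/O.O]+1* (2,1)[X../XOX/.OO]-1
p2 X@[X../XOX/O.O]: (0,1)[XX./XOX/O.O]-1* (0,2)[X.X/XOX/O.O]-1 (2,1)[X../XOX/OXO]-1
p3 O@[XX./XOX/O.O]: (0,2)[XXO/XOX/O.O]+1* (2,1)[XX./XOX/OOO]+1
p4 X@[XXO/XOX/O.O] terminal -1; root [X../XOX/..O] d7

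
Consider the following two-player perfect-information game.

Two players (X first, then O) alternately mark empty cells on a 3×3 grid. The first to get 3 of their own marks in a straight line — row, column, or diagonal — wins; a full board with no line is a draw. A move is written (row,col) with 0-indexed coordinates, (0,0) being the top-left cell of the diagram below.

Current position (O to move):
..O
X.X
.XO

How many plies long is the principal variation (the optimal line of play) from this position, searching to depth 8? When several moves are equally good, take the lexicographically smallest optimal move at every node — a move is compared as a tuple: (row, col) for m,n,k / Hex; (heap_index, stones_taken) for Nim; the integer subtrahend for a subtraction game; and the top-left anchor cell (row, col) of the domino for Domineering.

PV length from [..O/X.X/.XO]: 3 plies

p1 O@[..O/X.X/.XO]: (0,0)[O.O/X.X/.XO]-1 (0,1)[.OO/X.X/.XO]-1 (1,1)[..O/XOX/.XO]+1* (2,0)[..O/X.X/OXO]-1
p2 X@[..O/XOX/.XO]: (0,0)[X.O/XOX/.XO]-1* (0,1)[.XO/XOX/.XO]-1 (2,0)[..O/XOX/XXO]-1
p3 O@[X.O/XOX/.XO]: (0,1)[XOO/XOX/.XO]-1 (2,0)[X.O/XOX/OXO]+1*
p4 X@[X.O/XOX/OXO] terminal -1; root [..O/X.X/.XO] d8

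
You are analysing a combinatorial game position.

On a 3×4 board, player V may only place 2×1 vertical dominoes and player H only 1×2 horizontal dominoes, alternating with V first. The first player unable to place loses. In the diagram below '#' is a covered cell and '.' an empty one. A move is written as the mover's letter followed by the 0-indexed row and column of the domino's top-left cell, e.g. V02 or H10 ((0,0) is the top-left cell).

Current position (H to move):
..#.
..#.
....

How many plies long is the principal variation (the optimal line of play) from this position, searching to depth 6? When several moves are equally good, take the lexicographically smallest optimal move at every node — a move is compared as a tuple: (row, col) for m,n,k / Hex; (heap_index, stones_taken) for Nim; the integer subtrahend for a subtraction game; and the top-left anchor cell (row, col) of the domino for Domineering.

ply 1, H at ..#./..#./.... | H00=-1→###./..#./....; H10=+1→..#./###./....*; H20=-1→..#./..#./##..; H21=-1→..#./..#./.##.; H22=-1→..#./..#./..##
ply 2, V at ..#./###./.... | V03=-1→..##/####/....*; V13=-1→..#./####/...#
ply 3, H at ..##/####/.... | H00=+1→####/####/....*; H20=+1→..##/####/##..; H21=+1→..##/####/.##.; H22=+1→..##/####/..##
ply 4: ####/####/.... is terminal -1 (V); from ..#./..#./.... depth 6

PV length from [..#./..#./....]: 3 plies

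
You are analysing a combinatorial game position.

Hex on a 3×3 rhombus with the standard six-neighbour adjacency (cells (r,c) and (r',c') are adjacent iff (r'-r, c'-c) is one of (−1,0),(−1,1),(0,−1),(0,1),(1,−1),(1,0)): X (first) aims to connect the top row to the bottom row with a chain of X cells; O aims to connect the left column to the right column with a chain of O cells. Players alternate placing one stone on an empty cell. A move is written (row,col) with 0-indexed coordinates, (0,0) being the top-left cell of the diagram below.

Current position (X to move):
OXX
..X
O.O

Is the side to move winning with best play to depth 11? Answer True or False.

X winning at [OXX/..X/O.O]: True

p1 X@[OXX/..X/O.O]: (1,0)[OXX/X.X/O.O]-1 (1,1)[OXX/.XX/O.O]-1 (2,1)[OXX/..X/OXO]+1*
p2 O@[OXX/..X/OXO] terminal -1; root [OXX/..X/O.O] d11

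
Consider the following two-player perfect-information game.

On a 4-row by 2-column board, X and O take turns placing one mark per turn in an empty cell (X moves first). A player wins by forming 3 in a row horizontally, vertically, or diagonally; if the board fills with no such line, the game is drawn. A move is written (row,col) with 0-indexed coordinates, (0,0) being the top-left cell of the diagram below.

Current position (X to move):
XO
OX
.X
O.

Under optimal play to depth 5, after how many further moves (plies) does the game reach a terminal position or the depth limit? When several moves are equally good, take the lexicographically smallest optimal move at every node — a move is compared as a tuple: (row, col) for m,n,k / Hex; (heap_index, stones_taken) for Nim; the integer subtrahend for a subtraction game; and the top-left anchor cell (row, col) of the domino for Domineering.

PV length from [XO/OX/.X/O.]: 1 ply

p1 X@[XO/OX/.X/O.]: (2,0)[XO/OX/XX/O.]+0 (3,1)[XO/OX/.X/OX]+1*
p2 O@[XO/OX/.X/OX] terminal -1; root [XO/OX/.X/O.] d5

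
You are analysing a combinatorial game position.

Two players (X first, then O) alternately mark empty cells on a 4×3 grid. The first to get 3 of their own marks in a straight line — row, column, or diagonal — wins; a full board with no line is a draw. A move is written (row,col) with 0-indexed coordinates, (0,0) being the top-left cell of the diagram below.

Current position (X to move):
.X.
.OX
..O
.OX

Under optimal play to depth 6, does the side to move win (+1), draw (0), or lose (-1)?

value(.X./.OX/..O/.OX, X) = -1

p1 X@[.X./.OX/..O/.OX]: (0,0)[XX./.OX/..O/.OX]-1* (0,2)[.XX/.OX/..O/.OX]-1 (1,0)[.X./XOX/..O/.OX]-1 (2,0)[.X./.OX/X.O/.OX]-1 (2,1)[.X./.OX/.XO/.OX]-1 (3,0)[.X./.OX/..O/XOX]-1
p2 O@[XX./.OX/..O/.OX]: (0,2)[XXO/.OX/..O/.OX]+1* (1,0)[XX./OOX/..O/.OX]-1 (2,0)[XX./.OX/O.O/.OX]-1 (2,1)[XX./.OX/.OO/.OX]+1 (3,0)[XX./.OX/..O/OOX]-1
p3 X@[XXO/.OX/..O/.OX]: (1,0)[XXO/XOX/..O/.OX]-1* (2,0)[XXO/.OX/X.O/.OX]-1 (2,1)[XXO/.OX/.XO/.OX]-1 (3,0)[XXO/.OX/..O/XOX]-1
p4 O@[XXO/XOX/..O/.OX]: (2,0)[XXO/XOX/O.O/.OX]+1* (2,1)[XXO/XOX/.OO/.OX]+1 (3,0)[XXO/XOX/..O/OOX]-1
p5 X@[XXO/XOX/O.O/.OX] terminal -1; root [.X./.OX/..O/.OX] d6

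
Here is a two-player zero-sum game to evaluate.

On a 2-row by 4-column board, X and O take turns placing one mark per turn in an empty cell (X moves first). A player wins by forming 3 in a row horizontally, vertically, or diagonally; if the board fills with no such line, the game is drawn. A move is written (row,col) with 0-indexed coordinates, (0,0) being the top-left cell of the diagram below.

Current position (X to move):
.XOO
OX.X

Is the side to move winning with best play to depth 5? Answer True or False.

X winning at [.XOO/OX.X]: True

p1 X@[.XOO/OX.X]: (0,0)[XXOO/OX.X]+0 (1,2)[.XOO/OXXX]+1*
p2 O@[.XOO/OXXX] terminal -1; root [.XOO/OX.X] d5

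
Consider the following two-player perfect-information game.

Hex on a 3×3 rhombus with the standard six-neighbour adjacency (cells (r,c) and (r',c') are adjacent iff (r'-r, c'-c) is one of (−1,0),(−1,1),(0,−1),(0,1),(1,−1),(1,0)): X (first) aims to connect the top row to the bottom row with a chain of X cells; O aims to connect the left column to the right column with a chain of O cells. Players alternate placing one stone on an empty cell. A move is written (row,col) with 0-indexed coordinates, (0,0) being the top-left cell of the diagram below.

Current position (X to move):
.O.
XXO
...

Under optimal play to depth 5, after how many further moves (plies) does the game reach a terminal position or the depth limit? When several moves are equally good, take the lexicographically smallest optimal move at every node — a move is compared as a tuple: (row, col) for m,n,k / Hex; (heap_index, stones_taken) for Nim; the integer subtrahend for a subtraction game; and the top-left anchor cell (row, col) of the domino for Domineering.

ply 1, X at .O./XXO/... | (0,0)=+1→XO./XXO/...*; (0,2)=+1→.OX/XXO/...; (2,0)=+1→.O./XXO/X..; (2,1)=+1→.O./XXO/.X.; (2,2)=+1→.O./XXO/..X
ply 2, O at XO./XXO/... | (0,2)=-1→XOO/XXO/...*; (2,0)=-1→XO./XXO/O..; (2,1)=-1→XO./XXO/.O.; (2,2)=-1→XO./XXO/..O
ply 3, X at XOO/XXO/... | (2,0)=+1→XOO/XXO/X..*; (2,1)=+1→XOO/XXO/.X.; (2,2)=+1→XOO/XXO/..X
ply 4: XOO/XXO/X.. is terminal -1 (O); from .O./XXO/... depth 5

PV length from [.O./XXO/...]: 3 plies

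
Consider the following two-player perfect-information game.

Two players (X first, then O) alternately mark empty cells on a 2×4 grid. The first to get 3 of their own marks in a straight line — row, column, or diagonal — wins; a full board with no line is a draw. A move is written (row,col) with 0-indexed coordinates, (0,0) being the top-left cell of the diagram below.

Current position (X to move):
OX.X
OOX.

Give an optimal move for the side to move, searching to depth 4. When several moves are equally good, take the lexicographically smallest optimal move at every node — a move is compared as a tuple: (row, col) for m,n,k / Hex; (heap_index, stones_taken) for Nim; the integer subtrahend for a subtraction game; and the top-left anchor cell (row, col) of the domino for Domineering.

X's best at [OX.X/OOX.]: (0,2)

ply 1, X at OX.X/OOX. | (0,2)=+1→OXXX/OOX.*; (1,3)=+0→OX.X/OOXX
ply 2: OXXX/OOX. is terminal -1 (O); from OX.X/OOX. depth 4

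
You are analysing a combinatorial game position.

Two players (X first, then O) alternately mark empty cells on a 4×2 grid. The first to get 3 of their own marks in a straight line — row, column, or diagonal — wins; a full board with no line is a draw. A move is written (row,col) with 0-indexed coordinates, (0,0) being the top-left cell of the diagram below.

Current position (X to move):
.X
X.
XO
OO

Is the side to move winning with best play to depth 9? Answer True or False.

X winning at [.X/X./XO/OO]: True

[.X/X./XO/OO] X move#1: (0,0):+1/XX/X./XO/OO*, (1,1):+0/.X/XX/XO/OO
[XX/X./XO/OO] end (terminal -1, O#2); searched .X/X./XO/OO to 9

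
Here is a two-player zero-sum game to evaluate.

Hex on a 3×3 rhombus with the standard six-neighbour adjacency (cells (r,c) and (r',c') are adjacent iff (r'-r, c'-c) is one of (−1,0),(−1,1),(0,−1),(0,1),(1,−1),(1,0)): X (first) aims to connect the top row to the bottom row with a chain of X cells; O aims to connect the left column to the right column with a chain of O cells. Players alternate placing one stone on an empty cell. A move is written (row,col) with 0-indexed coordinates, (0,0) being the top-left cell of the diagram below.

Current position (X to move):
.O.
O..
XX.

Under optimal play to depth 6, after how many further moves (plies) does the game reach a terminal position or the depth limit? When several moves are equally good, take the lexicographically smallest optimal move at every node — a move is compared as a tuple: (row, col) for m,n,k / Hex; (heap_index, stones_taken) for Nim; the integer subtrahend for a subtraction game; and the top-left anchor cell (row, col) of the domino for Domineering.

PV length from [.O./O../XX.]: 3 plies

ply 1, X at .O./O../XX. | (0,0)=-1→XO./O../XX.; (0,2)=+1→.OX/O../XX.*; (1,1)=-1→.O./OX./XX.; (1,2)=-1→.O./O.X/XX.; (2,2)=-1→.O./O../XXX
ply 2, O at .OX/O../XX. | (0,0)=-1→OOX/O../XX.*; (1,1)=-1→.OX/OO./XX.; (1,2)=-1→.OX/O.O/XX.; (2,2)=-1→.OX/O../XXO
ply 3, X at OOX/O../XX. | (1,1)=+1→OOX/OX./XX.*; (1,2)=+1→OOX/O.X/XX.; (2,2)=+1→OOX/O../XXX
ply 4: OOX/OX./XX. is terminal -1 (O); from .O./O../XX. depth 6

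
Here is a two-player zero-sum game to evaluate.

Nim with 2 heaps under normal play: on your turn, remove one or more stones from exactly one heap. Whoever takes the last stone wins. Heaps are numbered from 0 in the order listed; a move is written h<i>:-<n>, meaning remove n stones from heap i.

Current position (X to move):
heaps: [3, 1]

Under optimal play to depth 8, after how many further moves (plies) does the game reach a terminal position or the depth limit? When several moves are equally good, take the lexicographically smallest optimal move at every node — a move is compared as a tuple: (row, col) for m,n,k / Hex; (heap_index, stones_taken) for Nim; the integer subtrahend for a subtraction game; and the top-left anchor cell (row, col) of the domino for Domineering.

PV length from [(3,1)]: 3 plies

[(3,1)] X move#1: h0:-1:-1/(2,1), h0:-2:+1/(1,1)*, h0:-3:-1/(0,1), h1:-1:-1/(3,0)
[(1,1)] O move#2: h0:-1:-1/(0,1)*, h1:-1:-1/(1,0)
[(0,1)] X move#3: h1:-1:+1/(0,0)*
[(0,0)] end (terminal -1, O#4); searched (3,1) to 8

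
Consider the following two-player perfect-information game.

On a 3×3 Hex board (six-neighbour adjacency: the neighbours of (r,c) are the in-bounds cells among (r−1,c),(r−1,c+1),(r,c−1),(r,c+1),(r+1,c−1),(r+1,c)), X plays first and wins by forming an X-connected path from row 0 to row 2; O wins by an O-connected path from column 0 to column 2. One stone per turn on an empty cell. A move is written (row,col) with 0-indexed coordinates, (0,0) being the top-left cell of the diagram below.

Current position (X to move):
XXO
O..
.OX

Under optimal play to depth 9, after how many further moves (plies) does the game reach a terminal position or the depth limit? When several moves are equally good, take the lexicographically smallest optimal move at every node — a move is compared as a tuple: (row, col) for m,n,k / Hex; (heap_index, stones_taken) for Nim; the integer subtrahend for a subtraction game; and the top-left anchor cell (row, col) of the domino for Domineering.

[XXO/O../.OX] X move#1: (1,1):+1/XXO/OX./.OX*, (1,2):-1/XXO/O.X/.OX, (2,0):-1/XXO/O../XOX
[XXO/OX./.OX] O move#2: (1,2):-1/XXO/OXO/.OX*, (2,0):-1/XXO/OX./OOX
[XXO/OXO/.OX] X move#3: (2,0):+1/XXO/OXO/XOX*
[XXO/OXO/XOX] end (terminal -1, O#4); searched XXO/O../.OX to 9

PV length from [XXO/O../.OX]: 3 plies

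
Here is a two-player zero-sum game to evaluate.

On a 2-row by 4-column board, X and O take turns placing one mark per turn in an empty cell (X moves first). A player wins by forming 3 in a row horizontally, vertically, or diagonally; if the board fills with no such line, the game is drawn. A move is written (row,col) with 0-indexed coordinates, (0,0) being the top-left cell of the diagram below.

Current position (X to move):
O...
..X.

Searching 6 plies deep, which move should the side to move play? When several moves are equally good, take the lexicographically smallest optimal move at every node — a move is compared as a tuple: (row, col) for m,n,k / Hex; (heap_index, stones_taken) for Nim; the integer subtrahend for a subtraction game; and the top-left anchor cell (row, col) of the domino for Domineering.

p1 X@[O.../..X.]: (0,1)[OX../..X.]+0 (0,2)[O.X./..X.]+0 (0,3)[O..X/..X.]+0 (1,0)[O.../X.X.]+0 (1,1)[O.../.XX.]+1* (1,3)[O.../..XX]+0
p2 O@[O.../.XX.]: (0,1)[OO../.XX.]-1* (0,2)[O.O./.XX.]-1 (0,3)[O..O/.XX.]-1 (1,0)[O.../OXX.]-1 (1,3)[O.../.XXO]-1
p3 X@[OO../.XX.]: (0,2)[OOX./.XX.]+1* (0,3)[OO.X/.XX.]-1 (1,0)[OO../XXX.]+1 (1,3)[OO../.XXX]+1
p4 O@[OOX./.XX.]: (0,3)[OOXO/.XX.]-1* (1,0)[OOX./OXX.]-1 (1,3)[OOX./.XXO]-1
p5 X@[OOXO/.XX.]: (1,0)[OOXO/XXX.]+1* (1,3)[OOXO/.XXX]+1
p6 O@[OOXO/XXX.] terminal -1; root [O.../..X.] d6

X's best at [O.../..X.]: (1,1)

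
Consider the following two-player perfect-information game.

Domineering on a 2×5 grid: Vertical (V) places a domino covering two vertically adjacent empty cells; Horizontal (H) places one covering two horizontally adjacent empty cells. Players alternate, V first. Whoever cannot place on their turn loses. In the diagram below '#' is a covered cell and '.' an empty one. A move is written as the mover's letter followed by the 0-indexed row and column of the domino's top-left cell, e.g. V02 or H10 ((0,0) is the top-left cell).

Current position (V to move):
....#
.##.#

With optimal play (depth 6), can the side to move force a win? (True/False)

ply 1, V at ....#/.##.# | V00=-1→#...#/###.#*; V03=-1→...##/.####
ply 2, H at #...#/###.# | H01=-1→###.#/###.#; H02=+1→#.###/###.#*
ply 3: #.###/###.# is terminal -1 (V); from ....#/.##.# depth 6

V winning at [....#/.##.#]: False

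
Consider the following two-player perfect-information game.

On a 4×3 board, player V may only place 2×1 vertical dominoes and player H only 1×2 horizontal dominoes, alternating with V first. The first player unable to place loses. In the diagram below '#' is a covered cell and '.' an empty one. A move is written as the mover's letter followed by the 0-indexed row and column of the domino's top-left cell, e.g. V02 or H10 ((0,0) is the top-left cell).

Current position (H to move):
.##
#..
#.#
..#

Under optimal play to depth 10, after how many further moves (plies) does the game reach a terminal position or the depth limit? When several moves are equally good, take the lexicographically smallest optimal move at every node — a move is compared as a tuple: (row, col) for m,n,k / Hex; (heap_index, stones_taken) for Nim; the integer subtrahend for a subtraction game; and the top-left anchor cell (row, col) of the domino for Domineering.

PV length from [.##/#../#.#/..#]: 2 plies

ply 1, H at .##/#../#.#/..# | H11=-1→.##/###/#.#/..#*; H30=-1→.##/#../#.#/###
ply 2, V at .##/###/#.#/..# | V21=+1→.##/###/###/.##*
ply 3: .##/###/###/.## is terminal -1 (H); from .##/#../#.#/..# depth 10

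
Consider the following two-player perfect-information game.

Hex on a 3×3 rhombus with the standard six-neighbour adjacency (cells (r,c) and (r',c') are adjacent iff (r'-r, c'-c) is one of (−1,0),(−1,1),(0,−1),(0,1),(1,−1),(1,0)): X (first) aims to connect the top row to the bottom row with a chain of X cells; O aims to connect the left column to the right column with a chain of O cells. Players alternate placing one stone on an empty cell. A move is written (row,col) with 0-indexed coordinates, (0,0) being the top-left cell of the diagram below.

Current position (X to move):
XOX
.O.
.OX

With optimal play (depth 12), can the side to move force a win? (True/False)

X winning at [XOX/.O./.OX]: True

ply 1, X at XOX/.O./.OX | (1,0)=+1→XOX/XO./.OX*; (1,2)=+1→XOX/.OX/.OX; (2,0)=+1→XOX/.O./XOX
ply 2, O at XOX/XO./.OX | (1,2)=-1→XOX/XOO/.OX*; (2,0)=-1→XOX/XO./OOX
ply 3, X at XOX/XOO/.OX | (2,0)=+1→XOX/XOO/XOX*
ply 4: XOX/XOO/XOX is terminal -1 (O); from XOX/.O./.OX depth 12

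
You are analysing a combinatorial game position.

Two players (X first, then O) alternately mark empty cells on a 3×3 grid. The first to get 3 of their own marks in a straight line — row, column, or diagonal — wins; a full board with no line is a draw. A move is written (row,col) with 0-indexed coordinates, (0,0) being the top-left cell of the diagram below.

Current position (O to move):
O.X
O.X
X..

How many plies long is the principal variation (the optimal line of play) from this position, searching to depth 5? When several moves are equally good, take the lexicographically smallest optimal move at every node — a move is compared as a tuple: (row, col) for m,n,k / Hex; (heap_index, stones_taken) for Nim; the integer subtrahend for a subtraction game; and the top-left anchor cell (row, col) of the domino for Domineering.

PV length from [O.X/O.X/X..]: 2 plies

p1 O@[O.X/O.X/X..]: (0,1)[OOX/O.X/X..]-1* (1,1)[O.X/OOX/X..]-1 (2,1)[O.X/O.X/XO.]-1 (2,2)[O.X/O.X/X.O]-1
p2 X@[OOX/O.X/X..]: (1,1)[OOX/OXX/X..]+1* (2,1)[OOX/O.X/XX.]+1 (2,2)[OOX/O.X/X.X]+1
p3 O@[OOX/OXX/X..] terminal -1; root [O.X/O.X/X..] d5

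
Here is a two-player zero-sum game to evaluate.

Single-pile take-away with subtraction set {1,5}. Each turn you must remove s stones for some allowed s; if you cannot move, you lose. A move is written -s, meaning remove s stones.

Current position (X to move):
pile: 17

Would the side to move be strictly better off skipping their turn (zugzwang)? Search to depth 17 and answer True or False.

zugzwang(17, X) = False

[17] X move#1: -1:+1/16*, -5:+1/12
[16] O move#2: -1:-1/15*, -5:-1/11
[15] X move#3: -1:+1/14*, -5:+1/10
[14] O move#4: -1:-1/13*, -5:-1/9
[13] X move#5: -1:+1/12*, -5:+1/8
[12] O move#6: -1:-1/11*, -5:-1/7
[11] X move#7: -1:+1/10*, -5:+1/6
[10] O move#8: -1:-1/9*, -5:-1/5
[9] X move#9: -1:+1/8*, -5:+1/4
[8] O move#10: -1:-1/7*, -5:-1/3
[7] X move#11: -1:+1/6*, -5:+1/2
[6] O move#12: -1:-1/5*, -5:-1/1
[5] X move#13: -1:+1/4*, -5:+1/0
[4] O move#14: -1:-1/3*
[3] X move#15: -1:+1/2*
[2] O move#16: -1:-1/1*
[1] X move#17: -1:+1/0*
[0] end (terminal -1, O#18); searched 17 to 17
suppose X passes — search the same position with O to move:
pass> [17] O move#1: -1:+1/16*, -5:+1/12
pass> [16] X move#2: -1:-1/15*, -5:-1/11
pass> [15] O move#3: -1:+1/14*, -5:+1/10
pass> [14] X move#4: -1:-1/13*, -5:-1/9
pass> [13] O move#5: -1:+1/12*, -5:+1/8
pass> [12] X move#6: -1:-1/11*, -5:-1/7
pass> [11] O move#7: -1:+1/10*, -5:+1/6
pass> [10] X move#8: -1:-1/9*, -5:-1/5
pass> [9] O move#9: -1:+1/8*, -5:+1/4
pass> [8] X move#10: -1:-1/7*, -5:-1/3
pass> [7] O move#11: -1:+1/6*, -5:+1/2
pass> [6] X move#12: -1:-1/5*, -5:-1/1
pass> [5] O move#13: -1:+1/4*, -5:+1/0
pass> [4] X move#14: -1:-1/3*
pass> [3] O move#15: -1:+1/2*
pass> [2] X move#16: -1:-1/1*
pass> [1] O move#17: -1:+1/0*
pass> [0] end (terminal -1, X#18); searched 17 to 17
for X: play +1, pass -1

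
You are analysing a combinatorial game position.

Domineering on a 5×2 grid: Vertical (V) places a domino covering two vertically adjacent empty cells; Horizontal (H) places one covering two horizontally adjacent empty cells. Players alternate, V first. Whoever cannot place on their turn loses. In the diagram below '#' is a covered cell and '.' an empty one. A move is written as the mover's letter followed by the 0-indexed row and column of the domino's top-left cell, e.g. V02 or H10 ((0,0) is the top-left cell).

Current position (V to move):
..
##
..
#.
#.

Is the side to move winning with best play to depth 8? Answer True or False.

p1 V@[../##/../#./#.]: V21[../##/.#/##/#.]-1* V31[../##/../##/##]-1
p2 H@[../##/.#/##/#.]: H00[##/##/.#/##/#.]+1*
p3 V@[##/##/.#/##/#.] terminal -1; root [../##/../#./#.] d8

V winning at [../##/../#./#.]: False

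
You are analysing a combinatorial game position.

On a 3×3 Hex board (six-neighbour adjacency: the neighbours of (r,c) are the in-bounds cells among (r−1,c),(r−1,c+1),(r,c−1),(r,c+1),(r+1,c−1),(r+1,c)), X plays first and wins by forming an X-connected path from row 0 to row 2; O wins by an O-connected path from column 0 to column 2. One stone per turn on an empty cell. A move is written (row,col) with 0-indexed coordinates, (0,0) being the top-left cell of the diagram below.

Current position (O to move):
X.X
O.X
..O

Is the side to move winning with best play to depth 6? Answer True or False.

ply 1, O at X.X/O.X/..O | (0,1)=-1→XOX/O.X/..O; (1,1)=-1→X.X/OOX/..O; (2,0)=-1→X.X/O.X/O.O; (2,1)=+1→X.X/O.X/.OO*
ply 2, X at X.X/O.X/.OO | (0,1)=-1→XXX/O.X/.OO*; (1,1)=-1→X.X/OXX/.OO; (2,0)=-1→X.X/O.X/XOO
ply 3, O at XXX/O.X/.OO | (1,1)=+1→XXX/OOX/.OO*; (2,0)=+1→XXX/O.X/OOO
ply 4: XXX/OOX/.OO is terminal -1 (X); from X.X/O.X/..O depth 6

O winning at [X.X/O.X/..O]: True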